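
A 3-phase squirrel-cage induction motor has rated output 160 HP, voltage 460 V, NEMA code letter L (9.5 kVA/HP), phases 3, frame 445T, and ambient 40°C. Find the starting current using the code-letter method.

S_LR = 9.5 × 160 = 1520 kVA
I_LR = S_LR/(√3·V_L) = 1520000/(1.732×460) = 1910 A

1910 A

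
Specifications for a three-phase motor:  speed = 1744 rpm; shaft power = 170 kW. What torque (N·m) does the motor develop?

ω = 2π × 1744/60 = 182.6 rad/s
τ = P/ω = 170000/182.6 = 931 N·m

931 N·m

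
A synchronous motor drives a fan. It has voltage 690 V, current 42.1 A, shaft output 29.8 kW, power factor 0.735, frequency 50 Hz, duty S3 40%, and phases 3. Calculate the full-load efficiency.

80.6 %

P_out = 29.8 kW = 29800 W
P_in = √3·V_L·I_L·cosφ = 1.732 × 690 × 42.1 × 0.735 = 36980 W
η = P_out / P_in = 29800 / 36980 = 0.806 = 80.6%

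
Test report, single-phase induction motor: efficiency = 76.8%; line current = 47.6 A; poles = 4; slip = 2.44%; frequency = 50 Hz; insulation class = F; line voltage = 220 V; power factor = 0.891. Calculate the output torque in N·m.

46.8 N·m

P_in = V·I·cosφ = 220 × 47.6 × 0.891 = 9331 W
P_out = η·P_in = 0.768 × 9331 = 7166 W
n_s = 120×50/4 = 1500 rpm; n = 1500×(1−0.0244) = 1463 rpm
ω = 2π×1463/60 = 153.2 rad/s
τ = P_out/ω = 7166/153.2 = 46.8 N·m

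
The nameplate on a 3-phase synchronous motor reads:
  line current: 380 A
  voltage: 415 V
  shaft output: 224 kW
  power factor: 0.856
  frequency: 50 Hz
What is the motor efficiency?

P_out = 224 kW = 224000 W
P_in = √3·V_L·I_L·cosφ = 1.732 × 415 × 380 × 0.856 = 233805 W
η = P_out / P_in = 224000 / 233805 = 0.958 = 95.8%

95.8 %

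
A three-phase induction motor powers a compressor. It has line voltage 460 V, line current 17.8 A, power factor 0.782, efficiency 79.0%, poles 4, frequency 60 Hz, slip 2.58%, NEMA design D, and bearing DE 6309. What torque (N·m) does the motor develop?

P_in = √3·V·I·cosφ = 1.732 × 460 × 17.8 × 0.782 = 11090 W
P_out = η·P_in = 0.79 × 11090 = 8761 W
n_s = 120×60/4 = 1800 rpm; n = 1800×(1−0.0258) = 1754 rpm
ω = 2π×1754/60 = 183.7 rad/s
τ = P_out/ω = 8761/183.7 = 47.7 N·m

47.7 N·m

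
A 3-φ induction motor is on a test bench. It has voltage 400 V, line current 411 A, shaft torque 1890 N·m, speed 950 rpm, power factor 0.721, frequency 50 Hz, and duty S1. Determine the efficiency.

ω = 2π × 950/60 = 99.48 rad/s; P_out = τω = 1890 × 99.48 = 188017 W
P_in = √3·V_L·I_L·cosφ = 1.732 × 400 × 411 × 0.721 = 205298 W
η = P_out / P_in = 188017 / 205298 = 0.916 = 91.6%

91.6 %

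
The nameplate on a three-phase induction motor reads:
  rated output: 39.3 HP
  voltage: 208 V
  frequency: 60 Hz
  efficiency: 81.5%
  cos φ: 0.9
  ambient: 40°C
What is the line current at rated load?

P_out = 39.3 × 746 = 29318 W
P_in = P_out / η = 29318 / 0.815 = 35973 W
I_L = P_in / (√3·V_L·cosφ) = 35973 / (1.732 × 208 × 0.9) = 111 A

111 A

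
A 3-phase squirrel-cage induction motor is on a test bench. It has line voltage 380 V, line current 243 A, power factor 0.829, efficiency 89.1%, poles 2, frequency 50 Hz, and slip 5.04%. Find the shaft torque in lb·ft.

292 lb·ft

P_in = √3·V·I·cosφ = 1.732 × 380 × 243 × 0.829 = 132584 W
P_out = η·P_in = 0.891 × 132584 = 118132 W
n_s = 120×50/2 = 3000 rpm; n = 3000×(1−0.0504) = 2849 rpm
ω = 2π×2849/60 = 298.3 rad/s
τ = P_out/ω = 118132/298.3 = 396 N·m
In lb·ft: 396/1.356 = 292 lb·ft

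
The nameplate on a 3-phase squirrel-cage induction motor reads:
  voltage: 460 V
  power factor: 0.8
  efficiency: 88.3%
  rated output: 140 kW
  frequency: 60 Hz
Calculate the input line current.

249 A

P_out = 140 kW = 140000 W
P_in = P_out / η = 140000 / 0.883 = 158550 W
I_L = P_in / (√3·V_L·cosφ) = 158550 / (1.732 × 460 × 0.8) = 249 A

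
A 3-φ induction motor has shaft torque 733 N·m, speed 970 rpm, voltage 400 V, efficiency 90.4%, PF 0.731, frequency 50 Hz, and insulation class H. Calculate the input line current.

ω = 2π×970/60 = 101.6 rad/s; P_out = τω = 733 × 101.6 = 74473 W
P_in = P_out / η = 74473 / 0.904 = 82382 W
I_L = P_in / (√3·V_L·cosφ) = 82382 / (1.732 × 400 × 0.731) = 163 A

163 A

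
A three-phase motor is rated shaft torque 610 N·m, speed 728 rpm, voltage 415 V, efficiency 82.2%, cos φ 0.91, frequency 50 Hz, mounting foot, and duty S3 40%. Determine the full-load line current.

ω = 2π×728/60 = 76.24 rad/s; P_out = τω = 610 × 76.24 = 46506 W
P_in = P_out / η = 46506 / 0.822 = 56577 W
I_L = P_in / (√3·V_L·cosφ) = 56577 / (1.732 × 415 × 0.91) = 86.5 A

86.5 A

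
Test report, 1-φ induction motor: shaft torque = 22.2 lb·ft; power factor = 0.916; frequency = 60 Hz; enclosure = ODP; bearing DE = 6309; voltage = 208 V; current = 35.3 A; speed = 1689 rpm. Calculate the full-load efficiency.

τ = 22.2 lb·ft × 1.356 = 30.1 N·m
ω = 2π × 1689/60 = 176.9 rad/s; P_out = τω = 30.1 × 176.9 = 5325 W
P_in = V·I·cosφ = 208 × 35.3 × 0.916 = 6726 W
η = P_out / P_in = 5325 / 6726 = 0.792 = 79.2%

79.2 %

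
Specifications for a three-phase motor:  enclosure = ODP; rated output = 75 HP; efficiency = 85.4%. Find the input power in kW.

P_out = 75 × 746 = 55950 W
P_in = P_out/η = 55950/0.854 = 65515 W = 65.5 kW

65.5 kW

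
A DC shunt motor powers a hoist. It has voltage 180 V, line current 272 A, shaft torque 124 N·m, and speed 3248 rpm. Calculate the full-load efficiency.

ω = 2π × 3248/60 = 340.1 rad/s; P_out = τω = 124 × 340.1 = 42172 W
P_in = V·I = 180 × 272 = 48960 W
η = P_out / P_in = 42172 / 48960 = 0.861 = 86.1%

86.1 %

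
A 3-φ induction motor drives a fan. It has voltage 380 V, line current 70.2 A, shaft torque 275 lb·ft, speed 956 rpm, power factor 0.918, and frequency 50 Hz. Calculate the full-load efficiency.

τ = 275 lb·ft × 1.356 = 372.9 N·m
ω = 2π × 956/60 = 100.1 rad/s; P_out = τω = 372.9 × 100.1 = 37327 W
P_in = √3·V_L·I_L·cosφ = 1.732 × 380 × 70.2 × 0.918 = 42414 W
η = P_out / P_in = 37327 / 42414 = 0.880 = 88.0%

88.0 %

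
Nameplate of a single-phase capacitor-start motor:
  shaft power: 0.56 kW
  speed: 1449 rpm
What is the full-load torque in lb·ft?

2.72 lb·ft

ω = 2π × 1449/60 = 151.7 rad/s
τ = P/ω = 560/151.7 = 3.691 N·m
In lb·ft: 3.691/1.356 = 2.72 lb·ft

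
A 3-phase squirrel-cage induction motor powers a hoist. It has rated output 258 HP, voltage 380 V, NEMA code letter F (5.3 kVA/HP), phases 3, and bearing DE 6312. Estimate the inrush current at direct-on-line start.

2080 A

S_LR = 5.3 × 258 = 1367.4 kVA
I_LR = S_LR/(√3·V_L) = 1367400/(1.732×380) = 2080 A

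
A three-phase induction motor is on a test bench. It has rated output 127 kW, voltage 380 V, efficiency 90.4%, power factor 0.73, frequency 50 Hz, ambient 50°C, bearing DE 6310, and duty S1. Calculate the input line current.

P_out = 127 kW = 127000 W
P_in = P_out / η = 127000 / 0.904 = 140487 W
I_L = P_in / (√3·V_L·cosφ) = 140487 / (1.732 × 380 × 0.73) = 292 A

292 A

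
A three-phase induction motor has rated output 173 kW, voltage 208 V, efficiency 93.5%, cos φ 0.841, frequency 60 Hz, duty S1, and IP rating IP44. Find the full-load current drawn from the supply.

P_out = 173 kW = 173000 W
P_in = P_out / η = 173000 / 0.935 = 185027 W
I_L = P_in / (√3·V_L·cosφ) = 185027 / (1.732 × 208 × 0.841) = 611 A

611 A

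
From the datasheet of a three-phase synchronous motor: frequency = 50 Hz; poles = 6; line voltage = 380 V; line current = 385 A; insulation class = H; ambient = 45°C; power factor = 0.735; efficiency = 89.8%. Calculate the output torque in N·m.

1600 N·m

P_in = √3·V·I·cosφ = 1.732 × 380 × 385 × 0.735 = 186243 W
P_out = η·P_in = 0.898 × 186243 = 167246 W
n = n_s = 120×50/6 = 1000 rpm (synchronous)
ω = 2π×1000/60 = 104.7 rad/s
τ = P_out/ω = 167246/104.7 = 1600 N·m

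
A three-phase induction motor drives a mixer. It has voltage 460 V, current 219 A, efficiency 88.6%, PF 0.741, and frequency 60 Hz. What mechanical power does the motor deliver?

115 kW

P_in = √3·V·I·cosφ = 1.732 × 460 × 219 × 0.741 = 129291 W
P_out = η·P_in = 0.886 × 129291 = 114552 W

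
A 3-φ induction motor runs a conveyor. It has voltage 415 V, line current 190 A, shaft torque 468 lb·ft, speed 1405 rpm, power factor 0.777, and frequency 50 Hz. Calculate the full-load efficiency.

τ = 468 lb·ft × 1.356 = 634.6 N·m
ω = 2π × 1405/60 = 147.1 rad/s; P_out = τω = 634.6 × 147.1 = 93350 W
P_in = √3·V_L·I_L·cosφ = 1.732 × 415 × 190 × 0.777 = 106113 W
η = P_out / P_in = 93350 / 106113 = 0.880 = 88.0%

88.0 %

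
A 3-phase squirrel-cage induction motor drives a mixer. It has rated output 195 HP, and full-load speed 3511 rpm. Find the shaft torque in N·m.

P_out = 195 × 746 = 145470 W
ω = 2π × 3511/60 = 367.7 rad/s
τ = P_out/ω = 145470/367.7 = 396 N·m

396 N·m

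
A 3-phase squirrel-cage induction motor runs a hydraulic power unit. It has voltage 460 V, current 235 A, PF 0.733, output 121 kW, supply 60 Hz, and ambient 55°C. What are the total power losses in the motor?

16.2 kW

P_in = √3·V·I·cosφ = 1.732×460×235×0.733 = 137239 W
P_out = 121000 W
Losses = P_in − P_out = 137239 − 121000 = 16239 W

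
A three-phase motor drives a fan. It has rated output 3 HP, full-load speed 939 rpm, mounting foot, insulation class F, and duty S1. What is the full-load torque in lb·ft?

16.8 lb·ft

P_out = 3 × 746 = 2238 W
ω = 2π × 939/60 = 98.33 rad/s
τ = P_out/ω = 2238/98.33 = 22.76 N·m
In lb·ft: 22.76/1.356 = 16.8 lb·ft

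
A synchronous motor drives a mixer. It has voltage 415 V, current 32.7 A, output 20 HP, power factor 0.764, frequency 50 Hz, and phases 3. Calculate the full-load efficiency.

83.1 %

P_out = 20 × 746 = 14920 W
P_in = √3·V_L·I_L·cosφ = 1.732 × 415 × 32.7 × 0.764 = 17957 W
η = P_out / P_in = 14920 / 17957 = 0.831 = 83.1%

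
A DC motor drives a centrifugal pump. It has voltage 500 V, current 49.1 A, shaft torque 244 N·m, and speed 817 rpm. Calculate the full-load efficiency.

ω = 2π × 817/60 = 85.56 rad/s; P_out = τω = 244 × 85.56 = 20877 W
P_in = V·I = 500 × 49.1 = 24550 W
η = P_out / P_in = 20877 / 24550 = 0.850 = 85.0%

85.0 %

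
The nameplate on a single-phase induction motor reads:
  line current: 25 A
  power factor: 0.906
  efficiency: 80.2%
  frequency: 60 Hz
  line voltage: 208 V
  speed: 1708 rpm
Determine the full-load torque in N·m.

P_in = V·I·cosφ = 208 × 25 × 0.906 = 4711 W
P_out = η·P_in = 0.802 × 4711 = 3778 W
n = 1708 rpm
ω = 2π×1708/60 = 178.9 rad/s
τ = P_out/ω = 3778/178.9 = 21.1 N·m

21.1 N·m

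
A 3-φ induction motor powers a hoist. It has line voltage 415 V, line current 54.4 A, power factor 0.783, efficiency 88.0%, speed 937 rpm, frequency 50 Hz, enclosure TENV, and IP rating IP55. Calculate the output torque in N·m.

P_in = √3·V·I·cosφ = 1.732 × 415 × 54.4 × 0.783 = 30617 W
P_out = η·P_in = 0.88 × 30617 = 26943 W
n = 937 rpm
ω = 2π×937/60 = 98.12 rad/s
τ = P_out/ω = 26943/98.12 = 275 N·m

275 N·m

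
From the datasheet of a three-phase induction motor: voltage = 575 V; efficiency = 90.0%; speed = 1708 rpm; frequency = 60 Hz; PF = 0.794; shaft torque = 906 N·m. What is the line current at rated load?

ω = 2π×1708/60 = 178.9 rad/s; P_out = τω = 906 × 178.9 = 162083 W
P_in = P_out / η = 162083 / 0.900 = 180092 W
I_L = P_in / (√3·V_L·cosφ) = 180092 / (1.732 × 575 × 0.794) = 228 A

228 A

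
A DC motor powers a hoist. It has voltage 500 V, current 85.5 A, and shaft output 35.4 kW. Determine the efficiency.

82.8 %

P_out = 35.4 kW = 35400 W
P_in = V·I = 500 × 85.5 = 42750 W
η = P_out / P_in = 35400 / 42750 = 0.828 = 82.8%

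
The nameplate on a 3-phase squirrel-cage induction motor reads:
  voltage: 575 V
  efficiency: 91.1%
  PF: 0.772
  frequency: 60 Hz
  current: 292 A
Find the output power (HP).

274 HP

P_in = √3·V·I·cosφ = 1.732 × 575 × 292 × 0.772 = 224500 W
P_out = η·P_in = 0.911 × 224500 = 204520 W
= 204520/746 = 274 HP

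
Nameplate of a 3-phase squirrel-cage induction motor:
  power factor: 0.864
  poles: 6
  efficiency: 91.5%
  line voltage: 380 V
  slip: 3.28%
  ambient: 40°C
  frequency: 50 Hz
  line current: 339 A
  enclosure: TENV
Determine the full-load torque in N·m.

1740 N·m

P_in = √3·V·I·cosφ = 1.732 × 380 × 339 × 0.864 = 192772 W
P_out = η·P_in = 0.915 × 192772 = 176386 W
n_s = 120×50/6 = 1000 rpm; n = 1000×(1−0.0328) = 967 rpm
ω = 2π×967/60 = 101.3 rad/s
τ = P_out/ω = 176386/101.3 = 1740 N·m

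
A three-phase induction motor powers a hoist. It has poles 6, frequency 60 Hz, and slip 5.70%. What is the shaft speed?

n_s = 120f/p = 120×60/6 = 1200 rpm
n = n_s(1 − s) = 1200 × (1 − 0.057) = 1132 rpm

1132 rpm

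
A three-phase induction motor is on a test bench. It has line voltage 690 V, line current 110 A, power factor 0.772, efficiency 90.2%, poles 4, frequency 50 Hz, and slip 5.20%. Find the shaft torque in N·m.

615 N·m

P_in = √3·V·I·cosφ = 1.732 × 690 × 110 × 0.772 = 101486 W
P_out = η·P_in = 0.902 × 101486 = 91540 W
n_s = 120×50/4 = 1500 rpm; n = 1500×(1−0.052) = 1422 rpm
ω = 2π×1422/60 = 148.9 rad/s
τ = P_out/ω = 91540/148.9 = 615 N·m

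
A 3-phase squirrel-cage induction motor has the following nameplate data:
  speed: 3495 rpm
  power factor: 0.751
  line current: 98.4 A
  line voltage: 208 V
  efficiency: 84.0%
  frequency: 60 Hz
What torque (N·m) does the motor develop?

P_in = √3·V·I·cosφ = 1.732 × 208 × 98.4 × 0.751 = 26622 W
P_out = η·P_in = 0.84 × 26622 = 22362 W
n = 3495 rpm
ω = 2π×3495/60 = 366 rad/s
τ = P_out/ω = 22362/366 = 61.1 N·m

61.1 N·m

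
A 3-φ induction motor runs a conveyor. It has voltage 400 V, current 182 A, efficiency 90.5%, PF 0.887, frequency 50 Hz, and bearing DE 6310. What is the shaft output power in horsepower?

P_in = √3·V·I·cosφ = 1.732 × 400 × 182 × 0.887 = 111841 W
P_out = η·P_in = 0.905 × 111841 = 101216 W
= 101216/746 = 136 HP

136 HP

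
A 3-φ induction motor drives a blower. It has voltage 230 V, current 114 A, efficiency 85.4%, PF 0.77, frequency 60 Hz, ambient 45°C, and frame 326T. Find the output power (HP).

P_in = √3·V·I·cosφ = 1.732 × 230 × 114 × 0.77 = 34968 W
P_out = η·P_in = 0.854 × 34968 = 29863 W
= 29863/746 = 40 HP

40 HP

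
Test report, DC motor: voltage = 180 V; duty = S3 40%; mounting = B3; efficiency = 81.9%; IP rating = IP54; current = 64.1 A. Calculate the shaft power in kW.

9.45 kW

P_in = V·I = 180 × 64.1 = 11538 W
P_out = η·P_in = 0.819 × 11538 = 9450 W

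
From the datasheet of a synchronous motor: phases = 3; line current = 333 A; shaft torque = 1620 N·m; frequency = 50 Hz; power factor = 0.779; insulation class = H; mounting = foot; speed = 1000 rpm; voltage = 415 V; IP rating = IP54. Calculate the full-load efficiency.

ω = 2π × 1000/60 = 104.7 rad/s; P_out = τω = 1620 × 104.7 = 169614 W
P_in = √3·V_L·I_L·cosφ = 1.732 × 415 × 333 × 0.779 = 186457 W
η = P_out / P_in = 169614 / 186457 = 0.910 = 91.0%

91.0 %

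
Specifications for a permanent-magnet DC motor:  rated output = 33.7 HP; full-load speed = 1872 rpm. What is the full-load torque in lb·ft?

P_out = 33.7 × 746 = 25140 W
ω = 2π × 1872/60 = 196 rad/s
τ = P_out/ω = 25140/196 = 128.3 N·m
In lb·ft: 128.3/1.356 = 94.6 lb·ft

94.6 lb·ft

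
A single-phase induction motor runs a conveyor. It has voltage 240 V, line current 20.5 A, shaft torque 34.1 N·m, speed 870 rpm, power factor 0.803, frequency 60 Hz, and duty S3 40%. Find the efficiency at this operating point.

ω = 2π × 870/60 = 91.11 rad/s; P_out = τω = 34.1 × 91.11 = 3107 W
P_in = V·I·cosφ = 240 × 20.5 × 0.803 = 3951 W
η = P_out / P_in = 3107 / 3951 = 0.786 = 78.6%

78.6 %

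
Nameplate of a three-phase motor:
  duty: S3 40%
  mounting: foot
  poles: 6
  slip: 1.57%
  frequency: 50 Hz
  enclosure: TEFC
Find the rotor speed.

n_s = 120f/p = 120×50/6 = 1000 rpm
n = n_s(1 − s) = 1000 × (1 − 0.0157) = 984 rpm

984 rpm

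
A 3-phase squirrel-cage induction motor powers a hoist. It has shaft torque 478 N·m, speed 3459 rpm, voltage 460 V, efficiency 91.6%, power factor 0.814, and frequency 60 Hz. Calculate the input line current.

ω = 2π×3459/60 = 362.2 rad/s; P_out = τω = 478 × 362.2 = 173132 W
P_in = P_out / η = 173132 / 0.916 = 189009 W
I_L = P_in / (√3·V_L·cosφ) = 189009 / (1.732 × 460 × 0.814) = 291 A

291 A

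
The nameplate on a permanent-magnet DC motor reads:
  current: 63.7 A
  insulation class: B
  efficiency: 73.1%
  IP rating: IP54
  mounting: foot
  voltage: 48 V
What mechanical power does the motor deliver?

2.24 kW

P_in = V·I = 48 × 63.7 = 3058 W
P_out = η·P_in = 0.731 × 3058 = 2235 W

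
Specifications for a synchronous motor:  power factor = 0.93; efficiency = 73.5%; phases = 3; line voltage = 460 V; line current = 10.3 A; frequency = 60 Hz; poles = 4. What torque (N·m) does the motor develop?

P_in = √3·V·I·cosφ = 1.732 × 460 × 10.3 × 0.93 = 7632 W
P_out = η·P_in = 0.735 × 7632 = 5610 W
n = n_s = 120×60/4 = 1800 rpm (synchronous)
ω = 2π×1800/60 = 188.5 rad/s
τ = P_out/ω = 5610/188.5 = 29.8 N·m

29.8 N·m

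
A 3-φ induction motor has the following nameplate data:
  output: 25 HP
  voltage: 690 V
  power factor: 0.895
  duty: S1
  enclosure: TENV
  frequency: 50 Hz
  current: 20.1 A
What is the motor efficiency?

86.7 %

P_out = 25 × 746 = 18650 W
P_in = √3·V_L·I_L·cosφ = 1.732 × 690 × 20.1 × 0.895 = 21499 W
η = P_out / P_in = 18650 / 21499 = 0.867 = 86.7%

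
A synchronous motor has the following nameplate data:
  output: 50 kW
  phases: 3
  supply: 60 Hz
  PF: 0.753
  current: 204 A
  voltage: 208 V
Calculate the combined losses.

5340 W

P_in = √3·V·I·cosφ = 1.732×208×204×0.753 = 55340 W
P_out = 50000 W
Losses = P_in − P_out = 55340 − 50000 = 5340 W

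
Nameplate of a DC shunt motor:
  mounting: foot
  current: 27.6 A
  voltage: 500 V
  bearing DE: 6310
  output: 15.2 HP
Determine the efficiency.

82.2 %

P_out = 15.2 × 746 = 11339 W
P_in = V·I = 500 × 27.6 = 13800 W
η = P_out / P_in = 11339 / 13800 = 0.822 = 82.2%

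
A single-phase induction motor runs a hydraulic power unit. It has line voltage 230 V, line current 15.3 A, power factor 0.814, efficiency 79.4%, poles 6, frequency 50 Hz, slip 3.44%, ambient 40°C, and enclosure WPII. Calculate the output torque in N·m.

P_in = V·I·cosφ = 230 × 15.3 × 0.814 = 2864 W
P_out = η·P_in = 0.794 × 2864 = 2274 W
n_s = 120×50/6 = 1000 rpm; n = 1000×(1−0.0344) = 966 rpm
ω = 2π×966/60 = 101.2 rad/s
τ = P_out/ω = 2274/101.2 = 22.5 N·m

22.5 N·m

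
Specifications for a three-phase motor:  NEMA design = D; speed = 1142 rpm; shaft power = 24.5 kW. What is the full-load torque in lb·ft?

ω = 2π × 1142/60 = 119.6 rad/s
τ = P/ω = 24500/119.6 = 204.8 N·m
In lb·ft: 204.8/1.356 = 151 lb·ft

151 lb·ft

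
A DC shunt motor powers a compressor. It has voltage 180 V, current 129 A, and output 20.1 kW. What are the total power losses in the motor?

3120 W

P_in = V·I = 180×129 = 23220 W
P_out = 20100 W
Losses = P_in − P_out = 23220 − 20100 = 3120 W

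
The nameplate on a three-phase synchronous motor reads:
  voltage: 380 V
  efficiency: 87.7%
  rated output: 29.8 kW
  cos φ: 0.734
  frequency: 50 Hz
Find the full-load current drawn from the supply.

70.3 A

P_out = 29.8 kW = 29800 W
P_in = P_out / η = 29800 / 0.877 = 33979 W
I_L = P_in / (√3·V_L·cosφ) = 33979 / (1.732 × 380 × 0.734) = 70.3 A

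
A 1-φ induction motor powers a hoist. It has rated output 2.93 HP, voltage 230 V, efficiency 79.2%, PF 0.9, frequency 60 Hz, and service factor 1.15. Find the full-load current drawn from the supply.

13.3 A

P_out = 2.93 × 746 = 2186 W
P_in = P_out / η = 2186 / 0.792 = 2760 W
I = P_in / (V·cosφ) = 2760 / (230 × 0.9) = 13.3 A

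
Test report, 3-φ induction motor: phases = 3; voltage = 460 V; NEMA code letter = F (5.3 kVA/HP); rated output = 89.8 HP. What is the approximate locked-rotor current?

597 A

S_LR = 5.3 × 89.8 = 475.94 kVA
I_LR = S_LR/(√3·V_L) = 475940/(1.732×460) = 597 A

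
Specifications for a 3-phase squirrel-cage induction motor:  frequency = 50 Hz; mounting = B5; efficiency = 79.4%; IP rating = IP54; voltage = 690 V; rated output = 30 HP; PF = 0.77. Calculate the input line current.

P_out = 30 × 746 = 22380 W
P_in = P_out / η = 22380 / 0.794 = 28186 W
I_L = P_in / (√3·V_L·cosφ) = 28186 / (1.732 × 690 × 0.77) = 30.6 A

30.6 A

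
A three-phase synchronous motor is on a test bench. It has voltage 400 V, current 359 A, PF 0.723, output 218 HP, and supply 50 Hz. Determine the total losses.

P_in = √3·V·I·cosφ = 1.732×400×359×0.723 = 179821 W
P_out = 218×746 = 162628 W
Losses = P_in − P_out = 179821 − 162628 = 17193 W

17.2 kW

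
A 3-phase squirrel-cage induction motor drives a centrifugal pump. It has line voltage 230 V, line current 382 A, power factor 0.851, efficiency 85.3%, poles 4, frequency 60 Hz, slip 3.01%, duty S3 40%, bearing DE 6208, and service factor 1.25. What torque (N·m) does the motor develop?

604 N·m

P_in = √3·V·I·cosφ = 1.732 × 230 × 382 × 0.851 = 129500 W
P_out = η·P_in = 0.853 × 129500 = 110464 W
n_s = 120×60/4 = 1800 rpm; n = 1800×(1−0.0301) = 1746 rpm
ω = 2π×1746/60 = 182.8 rad/s
τ = P_out/ω = 110464/182.8 = 604 N·m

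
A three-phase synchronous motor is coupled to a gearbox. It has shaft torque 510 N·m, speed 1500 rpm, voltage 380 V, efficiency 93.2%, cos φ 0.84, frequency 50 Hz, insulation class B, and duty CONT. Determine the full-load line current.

155 A

ω = 2π×1500/60 = 157.1 rad/s; P_out = τω = 510 × 157.1 = 80121 W
P_in = P_out / η = 80121 / 0.932 = 85967 W
I_L = P_in / (√3·V_L·cosφ) = 85967 / (1.732 × 380 × 0.84) = 155 A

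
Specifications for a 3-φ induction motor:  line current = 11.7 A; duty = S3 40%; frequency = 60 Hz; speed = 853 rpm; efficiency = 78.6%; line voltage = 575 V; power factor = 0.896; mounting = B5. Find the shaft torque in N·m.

91.9 N·m

P_in = √3·V·I·cosφ = 1.732 × 575 × 11.7 × 0.896 = 10440 W
P_out = η·P_in = 0.786 × 10440 = 8206 W
n = 853 rpm
ω = 2π×853/60 = 89.33 rad/s
τ = P_out/ω = 8206/89.33 = 91.9 N·m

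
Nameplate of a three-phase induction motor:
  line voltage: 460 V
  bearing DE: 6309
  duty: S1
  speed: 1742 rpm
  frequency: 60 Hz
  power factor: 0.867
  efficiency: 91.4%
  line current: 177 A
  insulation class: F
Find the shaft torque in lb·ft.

P_in = √3·V·I·cosφ = 1.732 × 460 × 177 × 0.867 = 122264 W
P_out = η·P_in = 0.914 × 122264 = 111749 W
n = 1742 rpm
ω = 2π×1742/60 = 182.4 rad/s
τ = P_out/ω = 111749/182.4 = 612.7 N·m
In lb·ft: 612.7/1.356 = 452 lb·ft

452 lb·ft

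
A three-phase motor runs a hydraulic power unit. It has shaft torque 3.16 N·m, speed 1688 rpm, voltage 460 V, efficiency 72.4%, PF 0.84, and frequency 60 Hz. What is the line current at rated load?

1.15 A

ω = 2π×1688/60 = 176.8 rad/s; P_out = τω = 3.16 × 176.8 = 559 W
P_in = P_out / η = 559 / 0.724 = 772 W
I_L = P_in / (√3·V_L·cosφ) = 772 / (1.732 × 460 × 0.84) = 1.15 A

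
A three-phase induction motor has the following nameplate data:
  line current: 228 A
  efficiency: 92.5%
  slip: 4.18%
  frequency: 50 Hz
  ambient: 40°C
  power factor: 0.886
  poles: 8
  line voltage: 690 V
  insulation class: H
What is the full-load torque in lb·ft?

2190 lb·ft

P_in = √3·V·I·cosφ = 1.732 × 690 × 228 × 0.886 = 241416 W
P_out = η·P_in = 0.925 × 241416 = 223310 W
n_s = 120×50/8 = 750 rpm; n = 750×(1−0.0418) = 719 rpm
ω = 2π×719/60 = 75.29 rad/s
τ = P_out/ω = 223310/75.29 = 2966 N·m
In lb·ft: 2966/1.356 = 2190 lb·ft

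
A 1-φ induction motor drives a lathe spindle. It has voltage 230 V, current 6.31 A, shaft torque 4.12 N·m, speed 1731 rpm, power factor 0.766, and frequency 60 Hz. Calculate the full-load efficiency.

67.2 %

ω = 2π × 1731/60 = 181.3 rad/s; P_out = τω = 4.12 × 181.3 = 747 W
P_in = V·I·cosφ = 230 × 6.31 × 0.766 = 1112 W
η = P_out / P_in = 747 / 1112 = 0.672 = 67.2%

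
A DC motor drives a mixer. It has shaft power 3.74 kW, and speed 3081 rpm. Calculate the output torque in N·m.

11.6 N·m

ω = 2π × 3081/60 = 322.6 rad/s
τ = P/ω = 3740/322.6 = 11.6 N·m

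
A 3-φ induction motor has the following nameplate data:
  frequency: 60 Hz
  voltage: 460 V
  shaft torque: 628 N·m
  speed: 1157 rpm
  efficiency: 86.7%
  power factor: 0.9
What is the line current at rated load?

ω = 2π×1157/60 = 121.2 rad/s; P_out = τω = 628 × 121.2 = 76114 W
P_in = P_out / η = 76114 / 0.867 = 87790 W
I_L = P_in / (√3·V_L·cosφ) = 87790 / (1.732 × 460 × 0.9) = 122 A

122 A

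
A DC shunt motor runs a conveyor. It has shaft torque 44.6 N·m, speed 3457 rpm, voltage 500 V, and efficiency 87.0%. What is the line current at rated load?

37.1 A

ω = 2π×3457/60 = 362 rad/s; P_out = τω = 44.6 × 362 = 16145 W
P_in = P_out / η = 16145 / 0.870 = 18557 W
I = P_in / V = 18557 / 500 = 37.1 A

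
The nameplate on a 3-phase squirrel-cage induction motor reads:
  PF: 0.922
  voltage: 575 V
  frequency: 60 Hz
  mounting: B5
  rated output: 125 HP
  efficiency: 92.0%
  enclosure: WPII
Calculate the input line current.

P_out = 125 × 746 = 93250 W
P_in = P_out / η = 93250 / 0.920 = 101359 W
I_L = P_in / (√3·V_L·cosφ) = 101359 / (1.732 × 575 × 0.922) = 110 A

110 A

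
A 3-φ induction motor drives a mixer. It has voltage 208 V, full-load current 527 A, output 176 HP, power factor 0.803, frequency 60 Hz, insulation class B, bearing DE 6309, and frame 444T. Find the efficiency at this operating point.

P_out = 176 × 746 = 131296 W
P_in = √3·V_L·I_L·cosφ = 1.732 × 208 × 527 × 0.803 = 152453 W
η = P_out / P_in = 131296 / 152453 = 0.861 = 86.1%

86.1 %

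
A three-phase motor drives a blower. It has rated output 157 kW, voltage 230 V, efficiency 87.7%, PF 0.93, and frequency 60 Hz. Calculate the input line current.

P_out = 157 kW = 157000 W
P_in = P_out / η = 157000 / 0.877 = 179019 W
I_L = P_in / (√3·V_L·cosφ) = 179019 / (1.732 × 230 × 0.93) = 483 A

483 A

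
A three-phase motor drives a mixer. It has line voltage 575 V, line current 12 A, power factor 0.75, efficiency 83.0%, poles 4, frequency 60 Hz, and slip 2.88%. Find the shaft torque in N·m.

P_in = √3·V·I·cosφ = 1.732 × 575 × 12 × 0.75 = 8963 W
P_out = η·P_in = 0.83 × 8963 = 7439 W
n_s = 120×60/4 = 1800 rpm; n = 1800×(1−0.0288) = 1748 rpm
ω = 2π×1748/60 = 183.1 rad/s
τ = P_out/ω = 7439/183.1 = 40.6 N·m

40.6 N·m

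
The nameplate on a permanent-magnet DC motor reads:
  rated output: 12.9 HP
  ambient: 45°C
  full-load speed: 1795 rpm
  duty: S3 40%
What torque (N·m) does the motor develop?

51.2 N·m

P_out = 12.9 × 746 = 9623 W
ω = 2π × 1795/60 = 188 rad/s
τ = P_out/ω = 9623/188 = 51.2 N·m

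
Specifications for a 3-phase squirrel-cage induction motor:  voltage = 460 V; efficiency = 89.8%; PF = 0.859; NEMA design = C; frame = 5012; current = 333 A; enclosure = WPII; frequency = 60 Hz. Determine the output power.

P_in = √3·V·I·cosφ = 1.732 × 460 × 333 × 0.859 = 227899 W
P_out = η·P_in = 0.898 × 227899 = 204653 W

205 kW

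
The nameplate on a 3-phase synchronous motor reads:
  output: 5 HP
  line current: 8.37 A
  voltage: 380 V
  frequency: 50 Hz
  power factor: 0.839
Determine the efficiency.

P_out = 5 × 746 = 3730 W
P_in = √3·V_L·I_L·cosφ = 1.732 × 380 × 8.37 × 0.839 = 4622 W
η = P_out / P_in = 3730 / 4622 = 0.807 = 80.7%

80.7 %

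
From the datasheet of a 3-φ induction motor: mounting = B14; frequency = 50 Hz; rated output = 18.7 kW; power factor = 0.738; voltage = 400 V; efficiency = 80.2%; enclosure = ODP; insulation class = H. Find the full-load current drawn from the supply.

45.6 A

P_out = 18.7 kW = 18700 W
P_in = P_out / η = 18700 / 0.802 = 23317 W
I_L = P_in / (√3·V_L·cosφ) = 23317 / (1.732 × 400 × 0.738) = 45.6 A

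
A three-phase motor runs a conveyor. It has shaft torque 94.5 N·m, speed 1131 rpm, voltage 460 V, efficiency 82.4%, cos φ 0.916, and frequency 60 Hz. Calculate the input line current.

18.6 A

ω = 2π×1131/60 = 118.4 rad/s; P_out = τω = 94.5 × 118.4 = 11189 W
P_in = P_out / η = 11189 / 0.824 = 13579 W
I_L = P_in / (√3·V_L·cosφ) = 13579 / (1.732 × 460 × 0.916) = 18.6 A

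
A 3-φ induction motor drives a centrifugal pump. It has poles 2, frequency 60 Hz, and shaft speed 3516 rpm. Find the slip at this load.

n_s = 120f/p = 120×60/2 = 3600 rpm
s = (n_s − n)/n_s = (3600 − 3516)/3600 = 0.0233

2.33 %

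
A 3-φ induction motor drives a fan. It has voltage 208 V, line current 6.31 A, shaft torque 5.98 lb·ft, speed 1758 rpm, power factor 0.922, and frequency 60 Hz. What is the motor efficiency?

τ = 5.98 lb·ft × 1.356 = 8.109 N·m
ω = 2π × 1758/60 = 184.1 rad/s; P_out = τω = 8.109 × 184.1 = 1493 W
P_in = √3·V_L·I_L·cosφ = 1.732 × 208 × 6.31 × 0.922 = 2096 W
η = P_out / P_in = 1493 / 2096 = 0.712 = 71.2%

71.2 %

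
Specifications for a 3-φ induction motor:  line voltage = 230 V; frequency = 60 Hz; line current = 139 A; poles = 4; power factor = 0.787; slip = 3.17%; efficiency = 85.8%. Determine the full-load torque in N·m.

205 N·m

P_in = √3·V·I·cosφ = 1.732 × 230 × 139 × 0.787 = 43578 W
P_out = η·P_in = 0.858 × 43578 = 37390 W
n_s = 120×60/4 = 1800 rpm; n = 1800×(1−0.0317) = 1743 rpm
ω = 2π×1743/60 = 182.5 rad/s
τ = P_out/ω = 37390/182.5 = 205 N·m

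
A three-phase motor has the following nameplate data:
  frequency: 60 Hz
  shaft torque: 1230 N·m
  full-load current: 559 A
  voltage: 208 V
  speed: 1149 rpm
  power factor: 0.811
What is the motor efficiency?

90.6 %

ω = 2π × 1149/60 = 120.3 rad/s; P_out = τω = 1230 × 120.3 = 147969 W
P_in = √3·V_L·I_L·cosφ = 1.732 × 208 × 559 × 0.811 = 163322 W
η = P_out / P_in = 147969 / 163322 = 0.906 = 90.6%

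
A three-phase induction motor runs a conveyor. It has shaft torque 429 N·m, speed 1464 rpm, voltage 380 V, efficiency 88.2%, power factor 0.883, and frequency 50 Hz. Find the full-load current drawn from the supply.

128 A

ω = 2π×1464/60 = 153.3 rad/s; P_out = τω = 429 × 153.3 = 65766 W
P_in = P_out / η = 65766 / 0.882 = 74565 W
I_L = P_in / (√3·V_L·cosφ) = 74565 / (1.732 × 380 × 0.883) = 128 A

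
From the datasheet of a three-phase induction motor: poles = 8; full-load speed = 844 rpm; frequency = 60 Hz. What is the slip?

n_s = 120f/p = 120×60/8 = 900 rpm
s = (n_s − n)/n_s = (900 − 844)/900 = 0.0622

6.2 %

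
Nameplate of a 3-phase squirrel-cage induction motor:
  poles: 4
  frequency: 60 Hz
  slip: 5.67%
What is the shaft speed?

1698 rpm

n_s = 120f/p = 120×60/4 = 1800 rpm
n = n_s(1 − s) = 1800 × (1 − 0.0567) = 1698 rpm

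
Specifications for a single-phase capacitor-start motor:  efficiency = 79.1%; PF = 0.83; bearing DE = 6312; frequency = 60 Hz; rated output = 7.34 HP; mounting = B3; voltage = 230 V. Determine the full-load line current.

36.3 A

P_out = 7.34 × 746 = 5476 W
P_in = P_out / η = 5476 / 0.791 = 6923 W
I = P_in / (V·cosφ) = 6923 / (230 × 0.83) = 36.3 A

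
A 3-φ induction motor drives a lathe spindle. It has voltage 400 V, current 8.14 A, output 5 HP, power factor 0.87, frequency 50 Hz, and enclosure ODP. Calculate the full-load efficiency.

P_out = 5 × 746 = 3730 W
P_in = √3·V_L·I_L·cosφ = 1.732 × 400 × 8.14 × 0.87 = 4906 W
η = P_out / P_in = 3730 / 4906 = 0.760 = 76.0%

76.0 %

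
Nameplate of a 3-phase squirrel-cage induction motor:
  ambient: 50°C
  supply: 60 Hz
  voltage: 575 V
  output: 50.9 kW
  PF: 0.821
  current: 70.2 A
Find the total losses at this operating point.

6500 W

P_in = √3·V·I·cosφ = 1.732×575×70.2×0.821 = 57398 W
P_out = 50900 W
Losses = P_in − P_out = 57398 − 50900 = 6498 W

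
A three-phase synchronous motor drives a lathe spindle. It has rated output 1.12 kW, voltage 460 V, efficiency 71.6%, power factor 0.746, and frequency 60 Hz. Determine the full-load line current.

2.63 A

P_out = 1.12 kW = 1120 W
P_in = P_out / η = 1120 / 0.716 = 1564 W
I_L = P_in / (√3·V_L·cosφ) = 1564 / (1.732 × 460 × 0.746) = 2.63 A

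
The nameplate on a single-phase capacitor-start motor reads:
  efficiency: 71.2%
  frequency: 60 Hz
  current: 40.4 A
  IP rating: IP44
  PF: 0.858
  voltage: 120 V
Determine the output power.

P_in = V·I·cosφ = 120 × 40.4 × 0.858 = 4160 W
P_out = η·P_in = 0.712 × 4160 = 2962 W

2.96 kW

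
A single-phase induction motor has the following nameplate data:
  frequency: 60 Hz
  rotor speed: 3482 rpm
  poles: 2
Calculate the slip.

3.28 %

n_s = 120f/p = 120×60/2 = 3600 rpm
s = (n_s − n)/n_s = (3600 − 3482)/3600 = 0.0328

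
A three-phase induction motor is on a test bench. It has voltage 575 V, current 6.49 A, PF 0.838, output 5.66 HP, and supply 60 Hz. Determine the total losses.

P_in = √3·V·I·cosφ = 1.732×575×6.49×0.838 = 5416 W
P_out = 5.66×746 = 4222 W
Losses = P_in − P_out = 5416 − 4222 = 1194 W

1.19 kW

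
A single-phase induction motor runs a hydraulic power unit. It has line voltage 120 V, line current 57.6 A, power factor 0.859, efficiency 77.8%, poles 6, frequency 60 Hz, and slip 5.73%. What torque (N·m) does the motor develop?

P_in = V·I·cosφ = 120 × 57.6 × 0.859 = 5937 W
P_out = η·P_in = 0.778 × 5937 = 4619 W
n_s = 120×60/6 = 1200 rpm; n = 1200×(1−0.0573) = 1131 rpm
ω = 2π×1131/60 = 118.4 rad/s
τ = P_out/ω = 4619/118.4 = 39 N·m

39 N·m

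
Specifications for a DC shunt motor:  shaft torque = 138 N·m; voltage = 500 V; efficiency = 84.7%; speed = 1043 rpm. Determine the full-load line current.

ω = 2π×1043/60 = 109.2 rad/s; P_out = τω = 138 × 109.2 = 15070 W
P_in = P_out / η = 15070 / 0.847 = 17792 W
I = P_in / V = 17792 / 500 = 35.6 A

35.6 A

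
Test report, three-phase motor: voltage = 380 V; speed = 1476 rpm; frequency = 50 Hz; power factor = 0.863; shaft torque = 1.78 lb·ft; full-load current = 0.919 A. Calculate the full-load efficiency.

τ = 1.78 lb·ft × 1.356 = 2.414 N·m
ω = 2π × 1476/60 = 154.6 rad/s; P_out = τω = 2.414 × 154.6 = 373 W
P_in = √3·V_L·I_L·cosφ = 1.732 × 380 × 0.919 × 0.863 = 522 W
η = P_out / P_in = 373 / 522 = 0.715 = 71.5%

71.5 %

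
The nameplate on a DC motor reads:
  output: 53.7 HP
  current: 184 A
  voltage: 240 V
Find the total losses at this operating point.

4.1 kW

P_in = V·I = 240×184 = 44160 W
P_out = 53.7×746 = 40060 W
Losses = P_in − P_out = 44160 − 40060 = 4100 W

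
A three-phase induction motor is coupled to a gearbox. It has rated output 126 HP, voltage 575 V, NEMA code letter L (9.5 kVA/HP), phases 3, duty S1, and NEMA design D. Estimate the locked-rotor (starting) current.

1200 A

S_LR = 9.5 × 126 = 1197 kVA
I_LR = S_LR/(√3·V_L) = 1197000/(1.732×575) = 1200 A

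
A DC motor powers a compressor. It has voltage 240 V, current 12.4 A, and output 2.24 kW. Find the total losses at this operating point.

736 W

P_in = V·I = 240×12.4 = 2976 W
P_out = 2240 W
Losses = P_in − P_out = 2976 − 2240 = 736 W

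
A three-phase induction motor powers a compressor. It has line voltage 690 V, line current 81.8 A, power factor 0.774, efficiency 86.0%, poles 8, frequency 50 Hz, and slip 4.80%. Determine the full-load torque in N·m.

P_in = √3·V·I·cosφ = 1.732 × 690 × 81.8 × 0.774 = 75664 W
P_out = η·P_in = 0.86 × 75664 = 65071 W
n_s = 120×50/8 = 750 rpm; n = 750×(1−0.048) = 714 rpm
ω = 2π×714/60 = 74.77 rad/s
τ = P_out/ω = 65071/74.77 = 870 N·m

870 N·m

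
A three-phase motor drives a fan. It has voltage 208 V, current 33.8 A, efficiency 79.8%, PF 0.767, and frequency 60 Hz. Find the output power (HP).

9.99 HP

P_in = √3·V·I·cosφ = 1.732 × 208 × 33.8 × 0.767 = 9339 W
P_out = η·P_in = 0.798 × 9339 = 7453 W
= 7453/746 = 9.99 HP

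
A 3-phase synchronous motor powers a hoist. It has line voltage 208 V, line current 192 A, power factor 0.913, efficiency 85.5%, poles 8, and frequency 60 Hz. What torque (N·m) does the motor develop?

P_in = √3·V·I·cosφ = 1.732 × 208 × 192 × 0.913 = 63151 W
P_out = η·P_in = 0.855 × 63151 = 53994 W
n = n_s = 120×60/8 = 900 rpm (synchronous)
ω = 2π×900/60 = 94.25 rad/s
τ = P_out/ω = 53994/94.25 = 573 N·m

573 N·m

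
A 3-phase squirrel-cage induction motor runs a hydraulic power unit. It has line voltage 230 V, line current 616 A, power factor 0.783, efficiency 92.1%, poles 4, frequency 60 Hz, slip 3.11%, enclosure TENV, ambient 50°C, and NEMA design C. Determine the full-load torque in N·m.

P_in = √3·V·I·cosφ = 1.732 × 230 × 616 × 0.783 = 192140 W
P_out = η·P_in = 0.921 × 192140 = 176961 W
n_s = 120×60/4 = 1800 rpm; n = 1800×(1−0.0311) = 1744 rpm
ω = 2π×1744/60 = 182.6 rad/s
τ = P_out/ω = 176961/182.6 = 969 N·m

969 N·m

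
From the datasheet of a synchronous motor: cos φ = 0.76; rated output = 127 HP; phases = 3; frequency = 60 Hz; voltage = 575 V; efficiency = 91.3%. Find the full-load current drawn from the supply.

P_out = 127 × 746 = 94742 W
P_in = P_out / η = 94742 / 0.913 = 103770 W
I_L = P_in / (√3·V_L·cosφ) = 103770 / (1.732 × 575 × 0.76) = 137 A

137 A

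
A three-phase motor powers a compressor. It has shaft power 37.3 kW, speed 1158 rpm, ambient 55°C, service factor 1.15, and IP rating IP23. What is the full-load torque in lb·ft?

ω = 2π × 1158/60 = 121.3 rad/s
τ = P/ω = 37300/121.3 = 307.5 N·m
In lb·ft: 307.5/1.356 = 227 lb·ft

227 lb·ft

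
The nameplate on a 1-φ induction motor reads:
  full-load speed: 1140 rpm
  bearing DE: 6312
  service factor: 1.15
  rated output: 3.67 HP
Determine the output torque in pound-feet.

16.9 lb·ft

P_out = 3.67 × 746 = 2738 W
ω = 2π × 1140/60 = 119.4 rad/s
τ = P_out/ω = 2738/119.4 = 22.93 N·m
In lb·ft: 22.93/1.356 = 16.9 lb·ft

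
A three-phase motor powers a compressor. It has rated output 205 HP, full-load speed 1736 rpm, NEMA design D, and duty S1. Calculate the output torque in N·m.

841 N·m

P_out = 205 × 746 = 152930 W
ω = 2π × 1736/60 = 181.8 rad/s
τ = P_out/ω = 152930/181.8 = 841 N·m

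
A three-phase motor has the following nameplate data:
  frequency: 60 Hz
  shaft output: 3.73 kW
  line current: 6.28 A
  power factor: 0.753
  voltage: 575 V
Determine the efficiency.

79.2 %

P_out = 3.73 kW = 3730 W
P_in = √3·V_L·I_L·cosφ = 1.732 × 575 × 6.28 × 0.753 = 4709 W
η = P_out / P_in = 3730 / 4709 = 0.792 = 79.2%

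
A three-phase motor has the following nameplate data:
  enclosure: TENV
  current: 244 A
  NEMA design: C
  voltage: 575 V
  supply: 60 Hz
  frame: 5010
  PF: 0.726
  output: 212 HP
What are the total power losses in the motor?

P_in = √3·V·I·cosφ = 1.732×575×244×0.726 = 176418 W
P_out = 212×746 = 158152 W
Losses = P_in − P_out = 176418 − 158152 = 18266 W

18300 W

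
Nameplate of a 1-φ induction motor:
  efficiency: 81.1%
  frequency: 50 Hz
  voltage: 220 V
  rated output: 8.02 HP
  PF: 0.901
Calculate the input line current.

P_out = 8.02 × 746 = 5983 W
P_in = P_out / η = 5983 / 0.811 = 7377 W
I = P_in / (V·cosφ) = 7377 / (220 × 0.901) = 37.2 A

37.2 A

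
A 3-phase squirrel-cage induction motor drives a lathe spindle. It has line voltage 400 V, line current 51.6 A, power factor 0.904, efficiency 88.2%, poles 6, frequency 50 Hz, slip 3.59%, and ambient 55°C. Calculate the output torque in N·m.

P_in = √3·V·I·cosφ = 1.732 × 400 × 51.6 × 0.904 = 32317 W
P_out = η·P_in = 0.882 × 32317 = 28504 W
n_s = 120×50/6 = 1000 rpm; n = 1000×(1−0.0359) = 964 rpm
ω = 2π×964/60 = 100.9 rad/s
τ = P_out/ω = 28504/100.9 = 282 N·m

282 N·m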